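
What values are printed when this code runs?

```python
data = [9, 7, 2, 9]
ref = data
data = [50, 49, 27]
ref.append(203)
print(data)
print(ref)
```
[50, 49, 27]
[9, 7, 2, 9, 203]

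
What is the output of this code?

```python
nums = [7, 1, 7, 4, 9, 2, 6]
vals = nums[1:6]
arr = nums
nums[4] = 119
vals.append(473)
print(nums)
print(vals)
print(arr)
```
[7, 1, 7, 4, 119, 2, 6]
[1, 7, 4, 9, 2, 473]
[7, 1, 7, 4, 119, 2, 6]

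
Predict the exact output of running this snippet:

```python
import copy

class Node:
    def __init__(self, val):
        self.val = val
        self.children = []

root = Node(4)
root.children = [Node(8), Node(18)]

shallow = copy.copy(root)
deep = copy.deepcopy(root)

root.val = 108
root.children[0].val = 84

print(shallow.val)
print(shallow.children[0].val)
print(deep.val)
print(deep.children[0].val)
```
4
84
4
8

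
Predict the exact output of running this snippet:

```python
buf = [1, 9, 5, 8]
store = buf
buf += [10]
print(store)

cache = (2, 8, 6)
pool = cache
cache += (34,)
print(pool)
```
[1, 9, 5, 8, 10]
(2, 8, 6)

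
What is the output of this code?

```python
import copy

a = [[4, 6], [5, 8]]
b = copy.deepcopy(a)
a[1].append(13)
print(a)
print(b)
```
[[4, 6], [5, 8, 13]]
[[4, 6], [5, 8]]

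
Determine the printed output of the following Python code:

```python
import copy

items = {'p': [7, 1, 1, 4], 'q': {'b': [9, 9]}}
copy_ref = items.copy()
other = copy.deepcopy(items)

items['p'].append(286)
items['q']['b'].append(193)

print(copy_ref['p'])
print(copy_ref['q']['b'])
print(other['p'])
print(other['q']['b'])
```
[7, 1, 1, 4, 286]
[9, 9, 193]
[7, 1, 1, 4]
[9, 9]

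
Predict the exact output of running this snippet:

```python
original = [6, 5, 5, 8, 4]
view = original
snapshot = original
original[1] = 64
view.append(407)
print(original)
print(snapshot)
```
[6, 64, 5, 8, 4, 407]
[6, 64, 5, 8, 4, 407]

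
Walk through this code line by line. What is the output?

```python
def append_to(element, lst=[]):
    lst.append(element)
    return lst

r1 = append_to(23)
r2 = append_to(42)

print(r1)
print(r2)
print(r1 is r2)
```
[23, 42]
[23, 42]
True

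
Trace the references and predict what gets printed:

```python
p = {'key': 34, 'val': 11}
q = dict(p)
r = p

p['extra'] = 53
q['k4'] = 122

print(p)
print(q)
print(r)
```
{'key': 34, 'val': 11, 'extra': 53}
{'key': 34, 'val': 11, 'k4': 122}
{'key': 34, 'val': 11, 'extra': 53}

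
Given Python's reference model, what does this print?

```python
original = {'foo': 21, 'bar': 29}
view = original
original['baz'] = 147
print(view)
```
{'foo': 21, 'bar': 29, 'baz': 147}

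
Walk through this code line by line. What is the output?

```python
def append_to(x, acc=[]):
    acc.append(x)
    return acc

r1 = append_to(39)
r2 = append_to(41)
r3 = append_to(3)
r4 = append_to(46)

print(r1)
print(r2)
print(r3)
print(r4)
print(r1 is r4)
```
[39, 41, 3, 46]
[39, 41, 3, 46]
[39, 41, 3, 46]
[39, 41, 3, 46]
True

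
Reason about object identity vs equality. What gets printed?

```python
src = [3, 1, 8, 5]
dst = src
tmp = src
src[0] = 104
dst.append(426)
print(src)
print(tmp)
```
[104, 1, 8, 5, 426]
[104, 1, 8, 5, 426]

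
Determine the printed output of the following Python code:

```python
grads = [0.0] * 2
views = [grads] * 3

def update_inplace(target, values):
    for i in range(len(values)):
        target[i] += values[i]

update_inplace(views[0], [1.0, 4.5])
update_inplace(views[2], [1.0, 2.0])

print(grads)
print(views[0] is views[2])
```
[2.0, 6.5]
True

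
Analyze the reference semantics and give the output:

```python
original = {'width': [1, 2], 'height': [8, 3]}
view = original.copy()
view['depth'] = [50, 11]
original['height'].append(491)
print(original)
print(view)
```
{'width': [1, 2], 'height': [8, 3, 491]}
{'width': [1, 2], 'height': [8, 3, 491], 'depth': [50, 11]}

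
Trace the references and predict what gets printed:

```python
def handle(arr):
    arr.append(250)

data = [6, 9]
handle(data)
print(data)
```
[6, 9, 250]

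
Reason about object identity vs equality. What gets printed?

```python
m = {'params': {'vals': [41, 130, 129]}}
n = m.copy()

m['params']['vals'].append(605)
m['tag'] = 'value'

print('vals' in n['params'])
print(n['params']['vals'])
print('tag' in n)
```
True
[41, 130, 129, 605]
False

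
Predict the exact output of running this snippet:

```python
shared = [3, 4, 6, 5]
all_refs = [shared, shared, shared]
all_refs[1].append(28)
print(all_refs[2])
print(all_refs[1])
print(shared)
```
[3, 4, 6, 5, 28]
[3, 4, 6, 5, 28]
[3, 4, 6, 5, 28]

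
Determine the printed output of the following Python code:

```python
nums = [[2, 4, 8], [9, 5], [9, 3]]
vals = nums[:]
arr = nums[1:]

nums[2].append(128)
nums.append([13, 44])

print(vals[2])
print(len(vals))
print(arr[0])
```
[9, 3, 128]
3
[9, 5]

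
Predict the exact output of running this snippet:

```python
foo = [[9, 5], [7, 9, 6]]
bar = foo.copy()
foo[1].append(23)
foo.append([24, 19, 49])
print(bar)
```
[[9, 5], [7, 9, 6, 23]]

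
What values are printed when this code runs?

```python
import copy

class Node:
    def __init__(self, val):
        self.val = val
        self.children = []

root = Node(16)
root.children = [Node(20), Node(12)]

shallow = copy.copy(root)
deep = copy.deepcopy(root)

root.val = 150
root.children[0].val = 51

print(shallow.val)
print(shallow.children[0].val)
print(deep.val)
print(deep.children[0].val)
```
16
51
16
20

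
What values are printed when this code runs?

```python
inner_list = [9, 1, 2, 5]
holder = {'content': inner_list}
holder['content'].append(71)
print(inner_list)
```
[9, 1, 2, 5, 71]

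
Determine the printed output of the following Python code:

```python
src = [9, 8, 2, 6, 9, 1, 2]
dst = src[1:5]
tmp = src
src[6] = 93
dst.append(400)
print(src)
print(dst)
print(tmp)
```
[9, 8, 2, 6, 9, 1, 93]
[8, 2, 6, 9, 400]
[9, 8, 2, 6, 9, 1, 93]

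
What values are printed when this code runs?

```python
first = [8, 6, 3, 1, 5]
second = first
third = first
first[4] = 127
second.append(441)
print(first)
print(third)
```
[8, 6, 3, 1, 127, 441]
[8, 6, 3, 1, 127, 441]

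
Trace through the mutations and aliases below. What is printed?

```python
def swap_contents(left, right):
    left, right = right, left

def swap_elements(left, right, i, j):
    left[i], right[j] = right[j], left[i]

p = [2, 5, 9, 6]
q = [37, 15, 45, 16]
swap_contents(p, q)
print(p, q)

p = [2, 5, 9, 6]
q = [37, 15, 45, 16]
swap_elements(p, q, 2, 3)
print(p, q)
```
[2, 5, 9, 6] [37, 15, 45, 16]
[2, 5, 16, 6] [37, 15, 45, 9]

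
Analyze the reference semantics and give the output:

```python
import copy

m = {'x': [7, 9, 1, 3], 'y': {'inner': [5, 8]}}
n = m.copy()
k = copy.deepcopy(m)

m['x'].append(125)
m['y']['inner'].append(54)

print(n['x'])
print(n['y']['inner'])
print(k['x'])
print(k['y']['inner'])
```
[7, 9, 1, 3, 125]
[5, 8, 54]
[7, 9, 1, 3]
[5, 8]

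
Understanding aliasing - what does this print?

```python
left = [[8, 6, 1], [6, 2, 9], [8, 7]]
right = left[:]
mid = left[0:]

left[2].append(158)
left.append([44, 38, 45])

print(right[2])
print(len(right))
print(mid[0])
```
[8, 7, 158]
3
[8, 6, 1]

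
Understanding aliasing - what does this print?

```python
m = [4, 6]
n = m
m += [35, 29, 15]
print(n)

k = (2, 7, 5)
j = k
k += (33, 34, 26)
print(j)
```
[4, 6, 35, 29, 15]
(2, 7, 5)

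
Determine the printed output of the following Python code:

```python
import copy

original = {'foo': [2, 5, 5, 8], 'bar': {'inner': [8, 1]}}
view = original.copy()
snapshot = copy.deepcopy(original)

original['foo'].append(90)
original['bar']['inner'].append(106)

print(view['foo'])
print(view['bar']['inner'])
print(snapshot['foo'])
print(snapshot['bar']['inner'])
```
[2, 5, 5, 8, 90]
[8, 1, 106]
[2, 5, 5, 8]
[8, 1]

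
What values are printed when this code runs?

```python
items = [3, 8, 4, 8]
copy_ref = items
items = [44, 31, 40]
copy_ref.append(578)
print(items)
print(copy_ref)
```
[44, 31, 40]
[3, 8, 4, 8, 578]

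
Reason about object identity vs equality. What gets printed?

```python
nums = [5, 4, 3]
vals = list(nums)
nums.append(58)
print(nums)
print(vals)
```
[5, 4, 3, 58]
[5, 4, 3]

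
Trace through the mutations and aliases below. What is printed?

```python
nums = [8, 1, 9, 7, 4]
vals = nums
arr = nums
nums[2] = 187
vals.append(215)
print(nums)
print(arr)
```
[8, 1, 187, 7, 4, 215]
[8, 1, 187, 7, 4, 215]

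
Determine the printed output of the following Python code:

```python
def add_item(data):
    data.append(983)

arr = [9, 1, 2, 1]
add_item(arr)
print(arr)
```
[9, 1, 2, 1, 983]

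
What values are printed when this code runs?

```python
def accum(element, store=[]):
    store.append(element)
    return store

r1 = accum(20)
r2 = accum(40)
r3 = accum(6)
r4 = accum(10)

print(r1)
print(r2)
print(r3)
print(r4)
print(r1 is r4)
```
[20, 40, 6, 10]
[20, 40, 6, 10]
[20, 40, 6, 10]
[20, 40, 6, 10]
True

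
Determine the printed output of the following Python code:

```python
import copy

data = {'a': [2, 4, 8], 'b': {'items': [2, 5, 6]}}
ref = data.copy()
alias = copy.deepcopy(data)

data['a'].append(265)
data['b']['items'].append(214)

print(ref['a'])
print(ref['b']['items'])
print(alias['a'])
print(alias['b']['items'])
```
[2, 4, 8, 265]
[2, 5, 6, 214]
[2, 4, 8]
[2, 5, 6]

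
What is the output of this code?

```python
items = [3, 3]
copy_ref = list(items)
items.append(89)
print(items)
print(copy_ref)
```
[3, 3, 89]
[3, 3]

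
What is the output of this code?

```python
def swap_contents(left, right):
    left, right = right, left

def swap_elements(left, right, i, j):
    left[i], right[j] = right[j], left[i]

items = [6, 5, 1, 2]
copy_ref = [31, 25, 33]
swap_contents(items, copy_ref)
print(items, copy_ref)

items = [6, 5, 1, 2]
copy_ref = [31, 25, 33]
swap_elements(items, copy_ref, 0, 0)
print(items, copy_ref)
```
[6, 5, 1, 2] [31, 25, 33]
[31, 5, 1, 2] [6, 25, 33]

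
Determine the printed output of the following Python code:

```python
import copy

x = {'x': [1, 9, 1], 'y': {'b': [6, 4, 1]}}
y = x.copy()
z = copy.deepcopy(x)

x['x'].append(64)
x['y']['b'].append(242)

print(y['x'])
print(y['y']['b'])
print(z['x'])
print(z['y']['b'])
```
[1, 9, 1, 64]
[6, 4, 1, 242]
[1, 9, 1]
[6, 4, 1]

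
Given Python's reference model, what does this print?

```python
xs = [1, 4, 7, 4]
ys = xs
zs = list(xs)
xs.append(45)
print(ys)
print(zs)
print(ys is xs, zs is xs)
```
[1, 4, 7, 4, 45]
[1, 4, 7, 4]
True False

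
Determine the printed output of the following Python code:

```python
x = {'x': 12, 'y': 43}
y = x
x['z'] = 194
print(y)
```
{'x': 12, 'y': 43, 'z': 194}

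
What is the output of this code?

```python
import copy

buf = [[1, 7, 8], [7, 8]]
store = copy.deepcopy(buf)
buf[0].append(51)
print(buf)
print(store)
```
[[1, 7, 8, 51], [7, 8]]
[[1, 7, 8], [7, 8]]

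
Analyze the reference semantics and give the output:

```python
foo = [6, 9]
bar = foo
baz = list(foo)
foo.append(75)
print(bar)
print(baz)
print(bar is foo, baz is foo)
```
[6, 9, 75]
[6, 9]
True False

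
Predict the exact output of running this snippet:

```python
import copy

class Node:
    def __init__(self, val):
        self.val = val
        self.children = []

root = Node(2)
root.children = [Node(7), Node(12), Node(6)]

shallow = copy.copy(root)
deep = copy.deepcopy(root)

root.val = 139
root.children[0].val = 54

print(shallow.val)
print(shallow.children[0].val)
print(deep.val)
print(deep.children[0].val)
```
2
54
2
7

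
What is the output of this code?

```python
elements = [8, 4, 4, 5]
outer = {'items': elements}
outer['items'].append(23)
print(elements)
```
[8, 4, 4, 5, 23]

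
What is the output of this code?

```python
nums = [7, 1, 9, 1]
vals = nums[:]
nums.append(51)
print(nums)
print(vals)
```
[7, 1, 9, 1, 51]
[7, 1, 9, 1]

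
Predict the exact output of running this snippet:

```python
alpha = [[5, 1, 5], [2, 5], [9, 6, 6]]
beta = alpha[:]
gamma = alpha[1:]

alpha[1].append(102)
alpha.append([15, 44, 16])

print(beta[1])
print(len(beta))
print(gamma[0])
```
[2, 5, 102]
3
[2, 5, 102]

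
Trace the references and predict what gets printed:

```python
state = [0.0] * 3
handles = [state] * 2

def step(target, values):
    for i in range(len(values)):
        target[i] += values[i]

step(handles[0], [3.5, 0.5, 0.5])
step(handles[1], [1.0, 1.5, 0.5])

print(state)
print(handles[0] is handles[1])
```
[4.5, 2.0, 1.0]
True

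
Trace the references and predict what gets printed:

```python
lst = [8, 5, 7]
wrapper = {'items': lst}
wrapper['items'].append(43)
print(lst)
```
[8, 5, 7, 43]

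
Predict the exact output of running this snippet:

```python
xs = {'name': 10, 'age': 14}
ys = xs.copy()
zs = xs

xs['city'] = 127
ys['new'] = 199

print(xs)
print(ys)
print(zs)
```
{'name': 10, 'age': 14, 'city': 127}
{'name': 10, 'age': 14, 'new': 199}
{'name': 10, 'age': 14, 'city': 127}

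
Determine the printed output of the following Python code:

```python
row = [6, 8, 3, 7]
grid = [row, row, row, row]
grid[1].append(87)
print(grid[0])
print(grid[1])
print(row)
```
[6, 8, 3, 7, 87]
[6, 8, 3, 7, 87]
[6, 8, 3, 7, 87]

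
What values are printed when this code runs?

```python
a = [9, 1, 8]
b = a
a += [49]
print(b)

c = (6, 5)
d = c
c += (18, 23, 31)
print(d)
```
[9, 1, 8, 49]
(6, 5)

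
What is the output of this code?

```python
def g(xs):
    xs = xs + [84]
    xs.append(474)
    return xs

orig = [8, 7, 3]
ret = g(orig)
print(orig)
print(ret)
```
[8, 7, 3]
[8, 7, 3, 84, 474]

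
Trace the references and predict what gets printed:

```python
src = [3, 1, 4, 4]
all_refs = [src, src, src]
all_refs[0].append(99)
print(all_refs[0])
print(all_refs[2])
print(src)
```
[3, 1, 4, 4, 99]
[3, 1, 4, 4, 99]
[3, 1, 4, 4, 99]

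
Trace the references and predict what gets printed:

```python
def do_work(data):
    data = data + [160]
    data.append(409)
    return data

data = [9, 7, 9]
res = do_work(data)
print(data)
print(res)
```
[9, 7, 9]
[9, 7, 9, 160, 409]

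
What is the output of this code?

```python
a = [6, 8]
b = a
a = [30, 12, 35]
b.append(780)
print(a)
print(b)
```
[30, 12, 35]
[6, 8, 780]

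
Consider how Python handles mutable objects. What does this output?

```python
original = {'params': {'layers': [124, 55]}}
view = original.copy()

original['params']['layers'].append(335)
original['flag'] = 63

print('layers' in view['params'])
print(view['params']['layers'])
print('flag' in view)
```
True
[124, 55, 335]
False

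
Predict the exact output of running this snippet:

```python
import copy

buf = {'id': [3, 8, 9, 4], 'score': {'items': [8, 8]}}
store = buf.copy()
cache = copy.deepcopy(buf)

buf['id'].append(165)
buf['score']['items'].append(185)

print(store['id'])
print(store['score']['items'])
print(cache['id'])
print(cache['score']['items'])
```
[3, 8, 9, 4, 165]
[8, 8, 185]
[3, 8, 9, 4]
[8, 8]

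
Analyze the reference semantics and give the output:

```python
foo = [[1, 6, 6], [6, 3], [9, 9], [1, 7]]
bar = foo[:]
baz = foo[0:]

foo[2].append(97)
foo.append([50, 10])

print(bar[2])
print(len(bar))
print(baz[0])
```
[9, 9, 97]
4
[1, 6, 6]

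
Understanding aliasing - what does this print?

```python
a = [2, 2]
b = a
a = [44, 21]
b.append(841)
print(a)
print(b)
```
[44, 21]
[2, 2, 841]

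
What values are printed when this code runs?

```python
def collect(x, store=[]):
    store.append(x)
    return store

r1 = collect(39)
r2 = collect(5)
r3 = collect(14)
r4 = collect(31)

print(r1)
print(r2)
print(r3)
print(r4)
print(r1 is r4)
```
[39, 5, 14, 31]
[39, 5, 14, 31]
[39, 5, 14, 31]
[39, 5, 14, 31]
True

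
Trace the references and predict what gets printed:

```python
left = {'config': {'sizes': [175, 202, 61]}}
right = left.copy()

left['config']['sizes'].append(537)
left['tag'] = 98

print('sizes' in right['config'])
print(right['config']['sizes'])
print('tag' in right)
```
True
[175, 202, 61, 537]
False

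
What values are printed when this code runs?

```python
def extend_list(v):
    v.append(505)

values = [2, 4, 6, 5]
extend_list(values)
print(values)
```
[2, 4, 6, 5, 505]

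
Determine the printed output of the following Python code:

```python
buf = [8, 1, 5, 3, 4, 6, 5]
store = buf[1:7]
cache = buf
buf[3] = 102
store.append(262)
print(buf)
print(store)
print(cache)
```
[8, 1, 5, 102, 4, 6, 5]
[1, 5, 3, 4, 6, 5, 262]
[8, 1, 5, 102, 4, 6, 5]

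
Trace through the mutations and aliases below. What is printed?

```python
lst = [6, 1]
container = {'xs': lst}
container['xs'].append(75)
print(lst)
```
[6, 1, 75]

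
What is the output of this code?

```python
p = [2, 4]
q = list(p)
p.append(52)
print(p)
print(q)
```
[2, 4, 52]
[2, 4]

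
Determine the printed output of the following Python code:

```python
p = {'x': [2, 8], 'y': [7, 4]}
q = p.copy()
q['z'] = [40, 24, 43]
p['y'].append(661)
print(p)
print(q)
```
{'x': [2, 8], 'y': [7, 4, 661]}
{'x': [2, 8], 'y': [7, 4, 661], 'z': [40, 24, 43]}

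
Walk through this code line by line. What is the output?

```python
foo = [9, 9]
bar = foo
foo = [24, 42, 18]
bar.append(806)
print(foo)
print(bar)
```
[24, 42, 18]
[9, 9, 806]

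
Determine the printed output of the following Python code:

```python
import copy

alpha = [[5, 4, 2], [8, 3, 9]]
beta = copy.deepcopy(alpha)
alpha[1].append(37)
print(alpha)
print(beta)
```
[[5, 4, 2], [8, 3, 9, 37]]
[[5, 4, 2], [8, 3, 9]]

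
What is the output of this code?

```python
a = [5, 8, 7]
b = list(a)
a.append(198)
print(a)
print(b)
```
[5, 8, 7, 198]
[5, 8, 7]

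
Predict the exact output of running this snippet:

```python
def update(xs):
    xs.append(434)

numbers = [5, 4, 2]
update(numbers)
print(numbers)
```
[5, 4, 2, 434]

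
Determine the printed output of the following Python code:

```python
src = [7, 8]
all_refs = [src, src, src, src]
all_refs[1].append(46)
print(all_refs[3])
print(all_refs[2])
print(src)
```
[7, 8, 46]
[7, 8, 46]
[7, 8, 46]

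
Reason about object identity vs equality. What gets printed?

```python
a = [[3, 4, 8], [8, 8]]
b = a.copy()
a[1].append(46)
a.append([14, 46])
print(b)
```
[[3, 4, 8], [8, 8, 46]]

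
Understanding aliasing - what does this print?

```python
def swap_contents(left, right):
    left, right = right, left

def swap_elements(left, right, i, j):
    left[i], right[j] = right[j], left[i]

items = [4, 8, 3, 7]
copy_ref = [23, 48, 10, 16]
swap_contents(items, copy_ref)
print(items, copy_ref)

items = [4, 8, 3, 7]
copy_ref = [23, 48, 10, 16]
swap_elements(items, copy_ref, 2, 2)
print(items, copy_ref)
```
[4, 8, 3, 7] [23, 48, 10, 16]
[4, 8, 10, 7] [23, 48, 3, 16]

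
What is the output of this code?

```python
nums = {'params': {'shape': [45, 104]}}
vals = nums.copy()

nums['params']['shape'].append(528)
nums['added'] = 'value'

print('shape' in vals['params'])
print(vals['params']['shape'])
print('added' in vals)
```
True
[45, 104, 528]
False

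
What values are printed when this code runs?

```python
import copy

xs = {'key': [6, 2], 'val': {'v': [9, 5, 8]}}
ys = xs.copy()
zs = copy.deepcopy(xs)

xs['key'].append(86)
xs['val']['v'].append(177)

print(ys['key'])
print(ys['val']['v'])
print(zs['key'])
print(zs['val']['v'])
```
[6, 2, 86]
[9, 5, 8, 177]
[6, 2]
[9, 5, 8]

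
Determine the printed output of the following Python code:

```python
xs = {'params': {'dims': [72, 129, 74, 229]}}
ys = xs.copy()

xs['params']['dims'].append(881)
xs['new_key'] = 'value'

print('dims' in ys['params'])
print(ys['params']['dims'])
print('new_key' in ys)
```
True
[72, 129, 74, 229, 881]
False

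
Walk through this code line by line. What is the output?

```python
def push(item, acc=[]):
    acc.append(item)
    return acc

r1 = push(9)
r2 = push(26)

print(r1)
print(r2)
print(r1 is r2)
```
[9, 26]
[9, 26]
True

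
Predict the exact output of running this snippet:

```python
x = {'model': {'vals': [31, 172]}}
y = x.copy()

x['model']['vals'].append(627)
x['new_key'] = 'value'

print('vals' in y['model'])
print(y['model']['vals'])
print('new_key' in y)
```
True
[31, 172, 627]
False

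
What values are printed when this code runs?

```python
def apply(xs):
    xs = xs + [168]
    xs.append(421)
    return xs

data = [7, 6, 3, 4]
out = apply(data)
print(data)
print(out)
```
[7, 6, 3, 4]
[7, 6, 3, 4, 168, 421]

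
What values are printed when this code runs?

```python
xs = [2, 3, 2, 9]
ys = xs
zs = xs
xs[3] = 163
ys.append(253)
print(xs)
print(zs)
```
[2, 3, 2, 163, 253]
[2, 3, 2, 163, 253]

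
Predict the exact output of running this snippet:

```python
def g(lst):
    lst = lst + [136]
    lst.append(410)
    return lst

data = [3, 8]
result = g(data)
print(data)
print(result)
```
[3, 8]
[3, 8, 136, 410]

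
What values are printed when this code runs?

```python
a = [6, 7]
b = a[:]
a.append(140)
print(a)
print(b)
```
[6, 7, 140]
[6, 7]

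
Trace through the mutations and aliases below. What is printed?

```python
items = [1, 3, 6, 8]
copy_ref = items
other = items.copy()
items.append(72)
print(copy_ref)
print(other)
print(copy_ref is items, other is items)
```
[1, 3, 6, 8, 72]
[1, 3, 6, 8]
True False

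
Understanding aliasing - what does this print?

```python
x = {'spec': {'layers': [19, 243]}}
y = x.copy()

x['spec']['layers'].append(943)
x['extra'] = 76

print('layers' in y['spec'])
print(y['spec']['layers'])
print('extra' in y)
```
True
[19, 243, 943]
False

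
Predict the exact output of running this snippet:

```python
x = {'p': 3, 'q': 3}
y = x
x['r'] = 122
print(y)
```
{'p': 3, 'q': 3, 'r': 122}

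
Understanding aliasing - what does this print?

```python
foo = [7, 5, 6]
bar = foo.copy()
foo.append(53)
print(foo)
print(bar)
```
[7, 5, 6, 53]
[7, 5, 6]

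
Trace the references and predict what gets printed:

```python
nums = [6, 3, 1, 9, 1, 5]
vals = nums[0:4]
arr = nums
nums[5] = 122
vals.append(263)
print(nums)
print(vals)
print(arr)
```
[6, 3, 1, 9, 1, 122]
[6, 3, 1, 9, 263]
[6, 3, 1, 9, 1, 122]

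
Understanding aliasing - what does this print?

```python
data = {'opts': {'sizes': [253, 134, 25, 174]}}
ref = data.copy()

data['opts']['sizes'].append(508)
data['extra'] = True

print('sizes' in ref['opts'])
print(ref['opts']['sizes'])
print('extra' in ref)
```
True
[253, 134, 25, 174, 508]
False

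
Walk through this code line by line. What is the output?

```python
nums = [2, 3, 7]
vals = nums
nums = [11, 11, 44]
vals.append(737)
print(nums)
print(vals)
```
[11, 11, 44]
[2, 3, 7, 737]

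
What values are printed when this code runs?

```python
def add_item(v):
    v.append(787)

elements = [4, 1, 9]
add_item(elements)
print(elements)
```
[4, 1, 9, 787]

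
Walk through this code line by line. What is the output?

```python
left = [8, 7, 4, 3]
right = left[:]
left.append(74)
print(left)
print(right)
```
[8, 7, 4, 3, 74]
[8, 7, 4, 3]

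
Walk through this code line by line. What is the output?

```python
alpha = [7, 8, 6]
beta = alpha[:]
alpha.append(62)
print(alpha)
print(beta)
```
[7, 8, 6, 62]
[7, 8, 6]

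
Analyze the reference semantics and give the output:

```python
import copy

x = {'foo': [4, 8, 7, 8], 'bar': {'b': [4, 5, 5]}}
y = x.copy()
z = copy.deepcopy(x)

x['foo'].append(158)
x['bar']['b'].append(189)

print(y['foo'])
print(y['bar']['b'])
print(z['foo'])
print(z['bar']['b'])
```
[4, 8, 7, 8, 158]
[4, 5, 5, 189]
[4, 8, 7, 8]
[4, 5, 5]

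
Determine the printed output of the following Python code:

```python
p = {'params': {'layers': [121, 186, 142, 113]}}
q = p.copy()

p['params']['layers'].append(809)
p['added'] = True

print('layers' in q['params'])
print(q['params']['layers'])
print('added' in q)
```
True
[121, 186, 142, 113, 809]
False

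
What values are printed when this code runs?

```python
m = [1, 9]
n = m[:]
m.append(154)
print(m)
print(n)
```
[1, 9, 154]
[1, 9]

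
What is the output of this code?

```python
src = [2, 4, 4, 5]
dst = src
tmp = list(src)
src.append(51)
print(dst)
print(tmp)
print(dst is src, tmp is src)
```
[2, 4, 4, 5, 51]
[2, 4, 4, 5]
True False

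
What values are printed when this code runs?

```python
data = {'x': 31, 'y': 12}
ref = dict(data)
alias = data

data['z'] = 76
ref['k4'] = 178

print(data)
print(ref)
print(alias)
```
{'x': 31, 'y': 12, 'z': 76}
{'x': 31, 'y': 12, 'k4': 178}
{'x': 31, 'y': 12, 'z': 76}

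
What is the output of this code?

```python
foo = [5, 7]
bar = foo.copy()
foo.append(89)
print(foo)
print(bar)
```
[5, 7, 89]
[5, 7]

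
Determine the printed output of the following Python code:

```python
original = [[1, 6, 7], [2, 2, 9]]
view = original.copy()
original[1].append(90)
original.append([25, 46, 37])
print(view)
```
[[1, 6, 7], [2, 2, 9, 90]]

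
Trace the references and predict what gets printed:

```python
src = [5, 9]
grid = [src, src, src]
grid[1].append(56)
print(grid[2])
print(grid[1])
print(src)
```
[5, 9, 56]
[5, 9, 56]
[5, 9, 56]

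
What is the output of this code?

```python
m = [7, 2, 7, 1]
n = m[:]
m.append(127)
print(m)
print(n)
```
[7, 2, 7, 1, 127]
[7, 2, 7, 1]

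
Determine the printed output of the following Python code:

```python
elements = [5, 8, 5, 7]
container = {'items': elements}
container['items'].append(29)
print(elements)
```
[5, 8, 5, 7, 29]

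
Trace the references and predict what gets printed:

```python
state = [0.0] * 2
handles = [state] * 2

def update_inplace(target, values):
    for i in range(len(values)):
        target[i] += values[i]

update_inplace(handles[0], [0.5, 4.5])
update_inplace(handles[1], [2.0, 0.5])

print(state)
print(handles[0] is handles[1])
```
[2.5, 5.0]
True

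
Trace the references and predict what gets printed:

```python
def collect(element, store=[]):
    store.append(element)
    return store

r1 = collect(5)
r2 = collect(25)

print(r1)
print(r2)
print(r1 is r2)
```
[5, 25]
[5, 25]
True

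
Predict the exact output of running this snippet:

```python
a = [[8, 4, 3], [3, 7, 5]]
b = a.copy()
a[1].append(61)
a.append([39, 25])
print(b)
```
[[8, 4, 3], [3, 7, 5, 61]]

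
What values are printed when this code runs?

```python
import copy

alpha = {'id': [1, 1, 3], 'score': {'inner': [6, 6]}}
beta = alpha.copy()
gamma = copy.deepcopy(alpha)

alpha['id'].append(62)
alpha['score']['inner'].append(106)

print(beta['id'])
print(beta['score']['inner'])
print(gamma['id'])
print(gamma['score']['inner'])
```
[1, 1, 3, 62]
[6, 6, 106]
[1, 1, 3]
[6, 6]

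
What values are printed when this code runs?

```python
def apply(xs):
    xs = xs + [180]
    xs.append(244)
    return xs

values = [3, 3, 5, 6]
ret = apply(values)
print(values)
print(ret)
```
[3, 3, 5, 6]
[3, 3, 5, 6, 180, 244]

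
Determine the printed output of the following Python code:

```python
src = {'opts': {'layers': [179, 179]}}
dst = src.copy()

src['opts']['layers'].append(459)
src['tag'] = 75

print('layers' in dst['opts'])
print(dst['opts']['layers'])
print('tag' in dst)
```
True
[179, 179, 459]
False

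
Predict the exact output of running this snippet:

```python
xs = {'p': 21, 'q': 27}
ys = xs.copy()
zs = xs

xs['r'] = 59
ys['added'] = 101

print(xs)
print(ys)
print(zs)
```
{'p': 21, 'q': 27, 'r': 59}
{'p': 21, 'q': 27, 'added': 101}
{'p': 21, 'q': 27, 'r': 59}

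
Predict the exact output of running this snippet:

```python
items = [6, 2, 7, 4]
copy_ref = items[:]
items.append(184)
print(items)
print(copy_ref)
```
[6, 2, 7, 4, 184]
[6, 2, 7, 4]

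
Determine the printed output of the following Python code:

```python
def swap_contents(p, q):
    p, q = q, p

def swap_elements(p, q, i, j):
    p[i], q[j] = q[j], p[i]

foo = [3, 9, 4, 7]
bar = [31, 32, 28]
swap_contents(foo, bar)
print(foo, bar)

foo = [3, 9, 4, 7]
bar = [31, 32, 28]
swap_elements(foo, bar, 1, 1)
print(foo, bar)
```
[3, 9, 4, 7] [31, 32, 28]
[3, 32, 4, 7] [31, 9, 28]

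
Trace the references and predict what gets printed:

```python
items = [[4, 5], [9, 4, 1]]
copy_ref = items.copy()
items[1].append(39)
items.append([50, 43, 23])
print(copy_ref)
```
[[4, 5], [9, 4, 1, 39]]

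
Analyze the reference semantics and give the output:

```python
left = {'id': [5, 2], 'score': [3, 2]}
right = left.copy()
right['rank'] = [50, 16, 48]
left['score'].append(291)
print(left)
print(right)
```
{'id': [5, 2], 'score': [3, 2, 291]}
{'id': [5, 2], 'score': [3, 2, 291], 'rank': [50, 16, 48]}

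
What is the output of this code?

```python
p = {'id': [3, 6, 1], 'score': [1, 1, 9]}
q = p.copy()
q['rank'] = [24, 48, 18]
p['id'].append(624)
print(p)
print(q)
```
{'id': [3, 6, 1, 624], 'score': [1, 1, 9]}
{'id': [3, 6, 1, 624], 'score': [1, 1, 9], 'rank': [24, 48, 18]}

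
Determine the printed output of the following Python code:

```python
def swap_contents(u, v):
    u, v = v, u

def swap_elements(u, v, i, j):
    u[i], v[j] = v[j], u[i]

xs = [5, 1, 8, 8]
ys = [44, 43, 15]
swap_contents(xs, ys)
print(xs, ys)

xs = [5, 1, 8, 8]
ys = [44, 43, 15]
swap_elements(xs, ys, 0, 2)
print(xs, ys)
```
[5, 1, 8, 8] [44, 43, 15]
[15, 1, 8, 8] [44, 43, 5]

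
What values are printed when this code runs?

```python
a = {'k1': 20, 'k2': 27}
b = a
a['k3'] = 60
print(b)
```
{'k1': 20, 'k2': 27, 'k3': 60}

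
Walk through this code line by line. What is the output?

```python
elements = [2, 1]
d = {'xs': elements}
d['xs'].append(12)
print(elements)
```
[2, 1, 12]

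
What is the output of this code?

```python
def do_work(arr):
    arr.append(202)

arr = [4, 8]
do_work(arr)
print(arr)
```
[4, 8, 202]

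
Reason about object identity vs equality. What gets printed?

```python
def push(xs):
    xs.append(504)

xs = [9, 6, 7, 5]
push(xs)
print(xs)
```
[9, 6, 7, 5, 504]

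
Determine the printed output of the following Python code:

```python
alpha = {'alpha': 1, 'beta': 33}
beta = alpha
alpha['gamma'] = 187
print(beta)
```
{'alpha': 1, 'beta': 33, 'gamma': 187}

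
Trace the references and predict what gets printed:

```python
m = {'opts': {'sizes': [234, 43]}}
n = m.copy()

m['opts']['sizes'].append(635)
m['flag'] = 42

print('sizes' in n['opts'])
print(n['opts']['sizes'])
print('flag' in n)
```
True
[234, 43, 635]
False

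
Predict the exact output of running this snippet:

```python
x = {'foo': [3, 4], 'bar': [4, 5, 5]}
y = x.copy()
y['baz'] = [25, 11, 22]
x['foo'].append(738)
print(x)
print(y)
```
{'foo': [3, 4, 738], 'bar': [4, 5, 5]}
{'foo': [3, 4, 738], 'bar': [4, 5, 5], 'baz': [25, 11, 22]}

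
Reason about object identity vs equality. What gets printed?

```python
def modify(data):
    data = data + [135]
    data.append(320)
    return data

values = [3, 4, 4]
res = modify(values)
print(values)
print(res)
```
[3, 4, 4]
[3, 4, 4, 135, 320]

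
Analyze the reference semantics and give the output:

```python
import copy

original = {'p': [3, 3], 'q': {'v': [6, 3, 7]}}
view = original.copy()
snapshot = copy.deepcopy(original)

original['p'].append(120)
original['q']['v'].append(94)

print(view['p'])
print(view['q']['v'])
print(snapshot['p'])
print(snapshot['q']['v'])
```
[3, 3, 120]
[6, 3, 7, 94]
[3, 3]
[6, 3, 7]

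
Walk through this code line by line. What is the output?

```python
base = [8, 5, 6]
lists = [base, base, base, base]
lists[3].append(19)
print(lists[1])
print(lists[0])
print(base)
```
[8, 5, 6, 19]
[8, 5, 6, 19]
[8, 5, 6, 19]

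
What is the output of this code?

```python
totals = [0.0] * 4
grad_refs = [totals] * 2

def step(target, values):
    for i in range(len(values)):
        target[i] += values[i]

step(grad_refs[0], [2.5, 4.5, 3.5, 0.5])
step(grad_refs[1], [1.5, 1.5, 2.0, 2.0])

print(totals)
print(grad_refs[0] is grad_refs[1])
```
[4.0, 6.0, 5.5, 2.5]
True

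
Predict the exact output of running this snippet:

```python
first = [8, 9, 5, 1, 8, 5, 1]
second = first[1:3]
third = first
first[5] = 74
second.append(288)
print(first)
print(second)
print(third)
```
[8, 9, 5, 1, 8, 74, 1]
[9, 5, 288]
[8, 9, 5, 1, 8, 74, 1]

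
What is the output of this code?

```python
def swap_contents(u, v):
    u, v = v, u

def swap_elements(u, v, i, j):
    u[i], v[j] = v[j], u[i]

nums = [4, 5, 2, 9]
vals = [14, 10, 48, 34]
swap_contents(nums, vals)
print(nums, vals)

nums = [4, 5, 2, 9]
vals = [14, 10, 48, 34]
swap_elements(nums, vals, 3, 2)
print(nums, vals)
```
[4, 5, 2, 9] [14, 10, 48, 34]
[4, 5, 2, 48] [14, 10, 9, 34]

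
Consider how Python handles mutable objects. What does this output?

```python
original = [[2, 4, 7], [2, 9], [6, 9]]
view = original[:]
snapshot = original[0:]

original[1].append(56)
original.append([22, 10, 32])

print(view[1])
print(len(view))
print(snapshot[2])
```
[2, 9, 56]
3
[6, 9]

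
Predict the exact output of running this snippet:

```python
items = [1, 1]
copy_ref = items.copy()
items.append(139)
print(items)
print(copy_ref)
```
[1, 1, 139]
[1, 1]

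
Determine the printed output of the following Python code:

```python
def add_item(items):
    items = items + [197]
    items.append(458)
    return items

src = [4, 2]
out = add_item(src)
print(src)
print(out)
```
[4, 2]
[4, 2, 197, 458]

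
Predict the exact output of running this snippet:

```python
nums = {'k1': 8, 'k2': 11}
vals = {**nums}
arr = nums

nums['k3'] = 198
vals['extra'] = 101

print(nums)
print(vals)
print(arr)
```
{'k1': 8, 'k2': 11, 'k3': 198}
{'k1': 8, 'k2': 11, 'extra': 101}
{'k1': 8, 'k2': 11, 'k3': 198}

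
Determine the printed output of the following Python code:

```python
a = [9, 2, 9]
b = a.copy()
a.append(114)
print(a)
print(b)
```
[9, 2, 9, 114]
[9, 2, 9]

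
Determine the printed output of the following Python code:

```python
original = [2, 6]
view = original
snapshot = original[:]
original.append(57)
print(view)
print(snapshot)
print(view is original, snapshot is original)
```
[2, 6, 57]
[2, 6]
True False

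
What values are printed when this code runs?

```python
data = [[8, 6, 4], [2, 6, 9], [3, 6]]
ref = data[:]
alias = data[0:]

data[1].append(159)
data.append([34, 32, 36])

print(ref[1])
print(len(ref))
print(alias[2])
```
[2, 6, 9, 159]
3
[3, 6]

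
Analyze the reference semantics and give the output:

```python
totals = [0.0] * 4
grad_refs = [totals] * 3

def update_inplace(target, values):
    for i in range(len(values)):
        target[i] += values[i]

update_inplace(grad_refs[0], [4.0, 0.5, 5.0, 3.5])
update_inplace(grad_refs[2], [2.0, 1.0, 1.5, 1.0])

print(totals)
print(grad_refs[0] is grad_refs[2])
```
[6.0, 1.5, 6.5, 4.5]
True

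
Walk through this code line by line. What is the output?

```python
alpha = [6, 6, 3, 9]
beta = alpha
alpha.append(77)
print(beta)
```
[6, 6, 3, 9, 77]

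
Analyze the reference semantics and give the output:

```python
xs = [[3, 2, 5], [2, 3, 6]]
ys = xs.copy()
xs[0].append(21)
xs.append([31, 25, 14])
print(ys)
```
[[3, 2, 5, 21], [2, 3, 6]]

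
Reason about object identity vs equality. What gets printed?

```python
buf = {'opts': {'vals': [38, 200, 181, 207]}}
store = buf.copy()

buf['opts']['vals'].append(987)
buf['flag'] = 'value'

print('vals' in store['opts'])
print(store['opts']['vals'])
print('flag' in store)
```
True
[38, 200, 181, 207, 987]
False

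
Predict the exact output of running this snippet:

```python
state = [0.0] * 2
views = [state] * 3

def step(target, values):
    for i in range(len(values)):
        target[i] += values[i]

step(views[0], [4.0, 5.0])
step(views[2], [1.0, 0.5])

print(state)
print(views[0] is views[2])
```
[5.0, 5.5]
True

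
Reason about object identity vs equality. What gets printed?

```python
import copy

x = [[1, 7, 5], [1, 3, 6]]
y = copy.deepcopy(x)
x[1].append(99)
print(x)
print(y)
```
[[1, 7, 5], [1, 3, 6, 99]]
[[1, 7, 5], [1, 3, 6]]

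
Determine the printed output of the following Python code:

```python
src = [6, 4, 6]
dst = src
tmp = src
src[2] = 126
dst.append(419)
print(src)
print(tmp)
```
[6, 4, 126, 419]
[6, 4, 126, 419]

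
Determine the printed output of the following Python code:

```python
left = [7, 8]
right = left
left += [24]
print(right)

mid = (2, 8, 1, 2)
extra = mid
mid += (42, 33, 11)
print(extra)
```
[7, 8, 24]
(2, 8, 1, 2)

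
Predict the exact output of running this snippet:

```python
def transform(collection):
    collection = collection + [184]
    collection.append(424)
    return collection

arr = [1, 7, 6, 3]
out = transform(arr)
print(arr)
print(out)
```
[1, 7, 6, 3]
[1, 7, 6, 3, 184, 424]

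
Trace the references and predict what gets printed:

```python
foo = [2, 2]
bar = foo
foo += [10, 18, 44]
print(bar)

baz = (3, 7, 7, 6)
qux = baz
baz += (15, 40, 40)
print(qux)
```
[2, 2, 10, 18, 44]
(3, 7, 7, 6)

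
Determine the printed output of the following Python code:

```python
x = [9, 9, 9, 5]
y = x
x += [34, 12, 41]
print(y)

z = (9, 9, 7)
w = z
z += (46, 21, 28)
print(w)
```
[9, 9, 9, 5, 34, 12, 41]
(9, 9, 7)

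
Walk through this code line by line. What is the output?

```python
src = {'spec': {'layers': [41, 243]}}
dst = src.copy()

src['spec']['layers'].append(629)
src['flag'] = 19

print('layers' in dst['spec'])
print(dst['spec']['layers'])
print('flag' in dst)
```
True
[41, 243, 629]
False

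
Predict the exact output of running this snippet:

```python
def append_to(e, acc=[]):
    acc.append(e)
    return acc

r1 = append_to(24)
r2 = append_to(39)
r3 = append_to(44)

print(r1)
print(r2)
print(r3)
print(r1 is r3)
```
[24, 39, 44]
[24, 39, 44]
[24, 39, 44]
True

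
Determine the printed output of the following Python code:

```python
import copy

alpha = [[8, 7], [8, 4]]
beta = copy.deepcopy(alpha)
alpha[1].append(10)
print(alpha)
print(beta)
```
[[8, 7], [8, 4, 10]]
[[8, 7], [8, 4]]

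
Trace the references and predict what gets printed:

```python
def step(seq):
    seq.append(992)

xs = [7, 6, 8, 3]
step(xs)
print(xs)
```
[7, 6, 8, 3, 992]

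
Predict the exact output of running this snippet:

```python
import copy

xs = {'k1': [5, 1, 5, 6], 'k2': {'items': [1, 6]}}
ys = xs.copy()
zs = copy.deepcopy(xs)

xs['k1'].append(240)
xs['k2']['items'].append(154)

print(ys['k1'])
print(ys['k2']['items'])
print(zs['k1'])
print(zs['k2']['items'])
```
[5, 1, 5, 6, 240]
[1, 6, 154]
[5, 1, 5, 6]
[1, 6]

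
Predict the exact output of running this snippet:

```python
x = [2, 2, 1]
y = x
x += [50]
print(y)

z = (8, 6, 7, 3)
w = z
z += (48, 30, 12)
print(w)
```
[2, 2, 1, 50]
(8, 6, 7, 3)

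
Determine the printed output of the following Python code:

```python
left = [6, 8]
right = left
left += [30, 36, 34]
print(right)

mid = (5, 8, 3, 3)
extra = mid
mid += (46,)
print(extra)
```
[6, 8, 30, 36, 34]
(5, 8, 3, 3)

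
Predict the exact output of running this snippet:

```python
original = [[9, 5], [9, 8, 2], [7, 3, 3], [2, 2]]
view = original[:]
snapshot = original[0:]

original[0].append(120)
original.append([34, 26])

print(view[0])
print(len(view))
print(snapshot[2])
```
[9, 5, 120]
4
[7, 3, 3]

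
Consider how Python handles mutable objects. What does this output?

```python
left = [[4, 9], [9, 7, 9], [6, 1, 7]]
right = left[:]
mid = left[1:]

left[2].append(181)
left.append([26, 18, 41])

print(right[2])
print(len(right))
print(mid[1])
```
[6, 1, 7, 181]
3
[6, 1, 7, 181]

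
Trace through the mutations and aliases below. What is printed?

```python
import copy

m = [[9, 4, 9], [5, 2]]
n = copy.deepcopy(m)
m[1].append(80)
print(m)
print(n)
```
[[9, 4, 9], [5, 2, 80]]
[[9, 4, 9], [5, 2]]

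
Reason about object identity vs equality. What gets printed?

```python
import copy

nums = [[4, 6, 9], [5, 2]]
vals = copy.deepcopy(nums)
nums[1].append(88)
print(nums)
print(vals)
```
[[4, 6, 9], [5, 2, 88]]
[[4, 6, 9], [5, 2]]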